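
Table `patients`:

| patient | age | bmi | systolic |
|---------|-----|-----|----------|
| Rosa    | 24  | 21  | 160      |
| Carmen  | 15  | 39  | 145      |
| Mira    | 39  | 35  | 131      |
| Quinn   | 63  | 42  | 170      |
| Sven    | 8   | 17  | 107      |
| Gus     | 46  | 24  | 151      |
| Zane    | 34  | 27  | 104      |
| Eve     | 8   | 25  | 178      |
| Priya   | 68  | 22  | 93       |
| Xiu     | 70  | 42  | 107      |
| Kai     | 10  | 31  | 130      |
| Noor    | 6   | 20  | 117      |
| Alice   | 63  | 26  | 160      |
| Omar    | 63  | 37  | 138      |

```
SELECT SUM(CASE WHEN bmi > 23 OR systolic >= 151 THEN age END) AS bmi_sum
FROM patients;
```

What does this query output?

435

patient=Rosa: ✓ → 24
patient=Carmen: ✓ → 15
patient=Mira: ✓ → 39
patient=Quinn: ✓ → 63
patient=Sven: ✗
patient=Gus: ✓ → 46
patient=Zane: ✓ → 34
patient=Eve: ✓ → 8
patient=Priya: ✗
patient=Xiu: ✓ → 70
patient=Kai: ✓ → 10
patient=Noor: ✗
patient=Alice: ✓ → 63
patient=Omar: ✓ → 63
bmi_sum = 24 + 15 + 39 + 63 + 46 + 34 + 8 + 70 + 10 + 63 + 63 = 435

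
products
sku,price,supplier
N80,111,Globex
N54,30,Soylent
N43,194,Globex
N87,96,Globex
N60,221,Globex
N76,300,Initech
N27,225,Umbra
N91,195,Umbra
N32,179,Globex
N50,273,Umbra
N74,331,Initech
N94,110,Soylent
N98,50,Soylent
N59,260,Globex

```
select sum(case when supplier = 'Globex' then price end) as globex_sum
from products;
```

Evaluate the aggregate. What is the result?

1061

sku=N80: ✓ → 111
sku=N54: ✗
sku=N43: ✓ → 194
sku=N87: ✓ → 96
sku=N60: ✓ → 221
sku=N76: ✗
sku=N27: ✗
sku=N91: ✗
sku=N32: ✓ → 179
sku=N50: ✗
sku=N74: ✗
sku=N94: ✗
sku=N98: ✗
sku=N59: ✓ → 260
globex_sum = 111 + 194 + 96 + 221 + 179 + 260 = 1061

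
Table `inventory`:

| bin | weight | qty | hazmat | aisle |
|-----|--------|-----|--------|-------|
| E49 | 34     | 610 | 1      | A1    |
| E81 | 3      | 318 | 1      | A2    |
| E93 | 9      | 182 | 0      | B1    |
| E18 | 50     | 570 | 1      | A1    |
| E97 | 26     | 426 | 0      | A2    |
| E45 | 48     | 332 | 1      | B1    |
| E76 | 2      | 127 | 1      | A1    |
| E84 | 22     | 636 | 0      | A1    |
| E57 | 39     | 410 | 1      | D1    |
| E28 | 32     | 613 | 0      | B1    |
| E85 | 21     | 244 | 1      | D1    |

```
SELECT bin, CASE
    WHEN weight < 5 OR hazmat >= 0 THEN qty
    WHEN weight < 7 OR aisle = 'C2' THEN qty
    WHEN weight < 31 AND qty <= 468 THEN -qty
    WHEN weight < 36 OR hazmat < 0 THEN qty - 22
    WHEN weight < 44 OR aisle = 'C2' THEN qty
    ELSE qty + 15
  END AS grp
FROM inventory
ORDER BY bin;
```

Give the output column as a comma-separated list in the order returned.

bin=E18: weight < 5 OR hazmat >= 0 → 570
bin=E28: weight < 5 OR hazmat >= 0 → 613
bin=E45: weight < 5 OR hazmat >= 0 → 332
bin=E49: weight < 5 OR hazmat >= 0 → 610
bin=E57: weight < 5 OR hazmat >= 0 → 410
bin=E76: weight < 5 OR hazmat >= 0 → 127
bin=E81: weight < 5 OR hazmat >= 0 → 318
bin=E84: weight < 5 OR hazmat >= 0 → 636
bin=E85: weight < 5 OR hazmat >= 0 → 244
bin=E93: weight < 5 OR hazmat >= 0 → 182
bin=E97: weight < 5 OR hazmat >= 0 → 426

570, 613, 332, 610, 410, 127, 318, 636, 244, 182, 426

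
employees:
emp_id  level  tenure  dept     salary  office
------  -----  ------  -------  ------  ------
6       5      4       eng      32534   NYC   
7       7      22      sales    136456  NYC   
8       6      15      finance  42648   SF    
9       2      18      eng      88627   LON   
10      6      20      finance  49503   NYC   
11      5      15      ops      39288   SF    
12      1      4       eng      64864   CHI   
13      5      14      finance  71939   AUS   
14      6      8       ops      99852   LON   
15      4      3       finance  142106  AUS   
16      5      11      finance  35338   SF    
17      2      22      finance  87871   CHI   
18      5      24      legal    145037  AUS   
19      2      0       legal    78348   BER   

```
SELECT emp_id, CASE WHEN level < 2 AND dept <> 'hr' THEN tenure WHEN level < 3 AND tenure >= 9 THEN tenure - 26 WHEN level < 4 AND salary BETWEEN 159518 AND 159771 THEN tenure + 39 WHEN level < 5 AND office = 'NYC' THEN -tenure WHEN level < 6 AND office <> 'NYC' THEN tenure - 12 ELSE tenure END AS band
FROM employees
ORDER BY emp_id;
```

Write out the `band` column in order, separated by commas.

emp_id=6: ELSE → 4
emp_id=7: ELSE → 22
emp_id=8: ELSE → 15
emp_id=9: level < 3 AND tenure >= 9 → -8
emp_id=10: ELSE → 20
emp_id=11: level < 6 AND office <> 'NYC' → 3
emp_id=12: level < 2 AND dept <> 'hr' → 4
emp_id=13: level < 6 AND office <> 'NYC' → 2
emp_id=14: ELSE → 8
emp_id=15: level < 6 AND office <> 'NYC' → -9
emp_id=16: level < 6 AND office <> 'NYC' → -1
emp_id=17: level < 3 AND tenure >= 9 → -4
emp_id=18: level < 6 AND office <> 'NYC' → 12
emp_id=19: level < 6 AND office <> 'NYC' → -12

4, 22, 15, -8, 20, 3, 4, 2, 8, -9, -1, -4, 12, -12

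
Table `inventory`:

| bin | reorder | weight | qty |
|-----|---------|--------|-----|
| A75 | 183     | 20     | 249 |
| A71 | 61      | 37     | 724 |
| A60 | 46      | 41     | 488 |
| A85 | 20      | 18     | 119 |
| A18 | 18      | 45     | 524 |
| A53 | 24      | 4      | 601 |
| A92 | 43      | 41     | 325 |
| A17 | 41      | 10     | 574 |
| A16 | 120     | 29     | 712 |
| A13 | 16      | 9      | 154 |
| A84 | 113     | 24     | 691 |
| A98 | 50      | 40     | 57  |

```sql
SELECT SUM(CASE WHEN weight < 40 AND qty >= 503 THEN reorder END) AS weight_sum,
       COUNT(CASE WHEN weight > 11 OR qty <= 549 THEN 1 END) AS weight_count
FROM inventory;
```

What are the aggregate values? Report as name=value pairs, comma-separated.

[weight_sum: weight < 40 AND qty >= 503]
bin=A75: ✗
bin=A71: ✓ → 61
bin=A60: ✗
bin=A85: ✗
bin=A18: ✗
bin=A53: ✓ → 24
bin=A92: ✗
bin=A17: ✓ → 41
bin=A16: ✓ → 120
bin=A13: ✗
bin=A84: ✓ → 113
bin=A98: ✗
weight_sum = 61 + 24 + 41 + 120 + 113 = 359
—
[weight_count: weight > 11 OR qty <= 549]
bin=A75: ✓ → 1
bin=A71: ✓ → 1
bin=A60: ✓ → 1
bin=A85: ✓ → 1
bin=A18: ✓ → 1
bin=A53: ✗
bin=A92: ✓ → 1
bin=A17: ✗
bin=A16: ✓ → 1
bin=A13: ✓ → 1
bin=A84: ✓ → 1
bin=A98: ✓ → 1
weight_count = COUNT(1, 1, 1, 1, 1, 1, 1, 1, 1, 1) = 10

weight_sum=359, weight_count=10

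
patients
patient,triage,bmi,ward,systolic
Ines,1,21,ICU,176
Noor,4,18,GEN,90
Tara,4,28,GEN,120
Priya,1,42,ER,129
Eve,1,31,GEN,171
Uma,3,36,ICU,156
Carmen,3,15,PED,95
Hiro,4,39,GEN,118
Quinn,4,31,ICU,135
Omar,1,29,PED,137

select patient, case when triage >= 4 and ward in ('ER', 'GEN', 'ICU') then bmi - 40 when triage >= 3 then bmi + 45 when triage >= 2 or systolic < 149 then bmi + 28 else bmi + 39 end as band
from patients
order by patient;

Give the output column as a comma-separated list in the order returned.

60, 70, -1, 60, -22, 57, 70, -9, -12, 81

patient=Carmen: triage >= 3 → 60
patient=Eve: ELSE → 70
patient=Hiro: triage >= 4 and ward in ('ER', 'GEN', 'ICU') → -1
patient=Ines: ELSE → 60
patient=Noor: triage >= 4 and ward in ('ER', 'GEN', 'ICU') → -22
patient=Omar: triage >= 2 or systolic < 149 → 57
patient=Priya: triage >= 2 or systolic < 149 → 70
patient=Quinn: triage >= 4 and ward in ('ER', 'GEN', 'ICU') → -9
patient=Tara: triage >= 4 and ward in ('ER', 'GEN', 'ICU') → -12
patient=Uma: triage >= 3 → 81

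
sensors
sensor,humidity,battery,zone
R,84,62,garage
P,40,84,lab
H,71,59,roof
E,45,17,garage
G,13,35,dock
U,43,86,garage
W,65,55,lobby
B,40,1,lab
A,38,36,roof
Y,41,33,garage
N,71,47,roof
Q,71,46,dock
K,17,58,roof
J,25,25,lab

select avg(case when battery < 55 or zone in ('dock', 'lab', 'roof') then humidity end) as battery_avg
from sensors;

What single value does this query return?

sensor=R: ✗
sensor=P: ✓ → 40
sensor=H: ✓ → 71
sensor=E: ✓ → 45
sensor=G: ✓ → 13
sensor=U: ✗
sensor=W: ✗
sensor=B: ✓ → 40
sensor=A: ✓ → 38
sensor=Y: ✓ → 41
sensor=N: ✓ → 71
sensor=Q: ✓ → 71
sensor=K: ✓ → 17
sensor=J: ✓ → 25
battery_avg = (40 + 71 + 45 + 13 + 40 + 38 + 41 + 71 + 71 + 17 + 25) / 11 = 42.9090909091

42.9090909091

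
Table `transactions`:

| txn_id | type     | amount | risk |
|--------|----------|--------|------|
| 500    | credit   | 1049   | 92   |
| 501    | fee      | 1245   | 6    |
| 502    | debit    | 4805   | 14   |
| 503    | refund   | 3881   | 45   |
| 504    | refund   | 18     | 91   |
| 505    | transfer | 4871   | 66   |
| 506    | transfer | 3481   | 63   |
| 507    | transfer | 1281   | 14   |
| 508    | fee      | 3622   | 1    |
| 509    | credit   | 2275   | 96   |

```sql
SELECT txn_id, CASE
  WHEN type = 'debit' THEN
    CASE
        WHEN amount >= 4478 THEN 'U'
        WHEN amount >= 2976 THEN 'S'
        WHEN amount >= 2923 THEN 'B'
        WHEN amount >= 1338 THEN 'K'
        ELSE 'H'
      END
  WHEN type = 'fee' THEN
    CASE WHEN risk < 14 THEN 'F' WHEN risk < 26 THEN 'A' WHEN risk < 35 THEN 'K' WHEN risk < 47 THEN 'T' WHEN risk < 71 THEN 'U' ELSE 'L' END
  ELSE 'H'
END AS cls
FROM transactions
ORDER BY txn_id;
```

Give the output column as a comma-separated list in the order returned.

txn_id=500: type='credit' → outer ELSE → H
txn_id=501: type='fee' → inner[risk < 14] → F
txn_id=502: type='debit' → inner[amount >= 4478] → U
txn_id=503: type='refund' → outer ELSE → H
txn_id=504: type='refund' → outer ELSE → H
txn_id=505: type='transfer' → outer ELSE → H
txn_id=506: type='transfer' → outer ELSE → H
txn_id=507: type='transfer' → outer ELSE → H
txn_id=508: type='fee' → inner[risk < 14] → F
txn_id=509: type='credit' → outer ELSE → H

H, F, U, H, H, H, H, H, F, H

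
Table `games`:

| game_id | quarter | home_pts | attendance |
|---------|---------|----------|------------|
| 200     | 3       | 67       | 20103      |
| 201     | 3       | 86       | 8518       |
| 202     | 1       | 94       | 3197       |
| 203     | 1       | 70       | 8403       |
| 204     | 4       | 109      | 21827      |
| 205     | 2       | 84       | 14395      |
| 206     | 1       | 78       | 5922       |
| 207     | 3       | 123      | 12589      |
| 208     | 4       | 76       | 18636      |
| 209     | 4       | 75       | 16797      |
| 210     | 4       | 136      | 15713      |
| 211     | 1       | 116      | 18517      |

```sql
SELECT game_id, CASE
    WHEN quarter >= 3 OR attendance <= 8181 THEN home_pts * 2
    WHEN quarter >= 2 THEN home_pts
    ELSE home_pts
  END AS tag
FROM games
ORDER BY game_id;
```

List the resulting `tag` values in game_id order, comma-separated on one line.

game_id=200: quarter >= 3 OR attendance <= 8181 → 134
game_id=201: quarter >= 3 OR attendance <= 8181 → 172
game_id=202: quarter >= 3 OR attendance <= 8181 → 188
game_id=203: ELSE → 70
game_id=204: quarter >= 3 OR attendance <= 8181 → 218
game_id=205: quarter >= 2 → 84
game_id=206: quarter >= 3 OR attendance <= 8181 → 156
game_id=207: quarter >= 3 OR attendance <= 8181 → 246
game_id=208: quarter >= 3 OR attendance <= 8181 → 152
game_id=209: quarter >= 3 OR attendance <= 8181 → 150
game_id=210: quarter >= 3 OR attendance <= 8181 → 272
game_id=211: ELSE → 116

134, 172, 188, 70, 218, 84, 156, 246, 152, 150, 272, 116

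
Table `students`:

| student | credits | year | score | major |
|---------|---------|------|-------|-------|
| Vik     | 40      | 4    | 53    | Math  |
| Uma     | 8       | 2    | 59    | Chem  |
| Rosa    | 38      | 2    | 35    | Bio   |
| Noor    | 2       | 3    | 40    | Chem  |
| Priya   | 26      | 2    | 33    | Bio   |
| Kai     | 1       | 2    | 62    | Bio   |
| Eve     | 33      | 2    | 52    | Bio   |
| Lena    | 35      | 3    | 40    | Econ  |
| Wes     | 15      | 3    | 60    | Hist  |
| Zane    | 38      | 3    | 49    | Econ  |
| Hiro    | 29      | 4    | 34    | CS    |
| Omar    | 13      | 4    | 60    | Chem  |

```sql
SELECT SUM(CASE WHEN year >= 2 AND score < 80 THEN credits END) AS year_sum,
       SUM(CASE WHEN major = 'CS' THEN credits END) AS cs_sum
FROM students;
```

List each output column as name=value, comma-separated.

year_sum=278, cs_sum=29

[year_sum: year >= 2 AND score < 80]
student=Vik: ✓ → 40
student=Uma: ✓ → 8
student=Rosa: ✓ → 38
student=Noor: ✓ → 2
student=Priya: ✓ → 26
student=Kai: ✓ → 1
student=Eve: ✓ → 33
student=Lena: ✓ → 35
student=Wes: ✓ → 15
student=Zane: ✓ → 38
student=Hiro: ✓ → 29
student=Omar: ✓ → 13
year_sum = 40 + 8 + 38 + 2 + 26 + 1 + 33 + 35 + 15 + 38 + 29 + 13 = 278
—
[cs_sum: major = 'CS']
student=Vik: ✗
student=Uma: ✗
student=Rosa: ✗
student=Noor: ✗
student=Priya: ✗
student=Kai: ✗
student=Eve: ✗
student=Lena: ✗
student=Wes: ✗
student=Zane: ✗
student=Hiro: ✓ → 29
student=Omar: ✗
cs_sum = 29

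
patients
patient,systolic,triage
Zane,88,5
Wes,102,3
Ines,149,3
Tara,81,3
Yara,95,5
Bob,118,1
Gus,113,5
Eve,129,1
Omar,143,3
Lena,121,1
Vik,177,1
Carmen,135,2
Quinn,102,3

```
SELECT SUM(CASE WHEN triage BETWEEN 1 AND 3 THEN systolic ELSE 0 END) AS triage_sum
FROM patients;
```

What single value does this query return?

1257

patient=Zane: ✗
patient=Wes: ✓ → 102
patient=Ines: ✓ → 149
patient=Tara: ✓ → 81
patient=Yara: ✗
patient=Bob: ✓ → 118
patient=Gus: ✗
patient=Eve: ✓ → 129
patient=Omar: ✓ → 143
patient=Lena: ✓ → 121
patient=Vik: ✓ → 177
patient=Carmen: ✓ → 135
patient=Quinn: ✓ → 102
triage_sum = 102 + 149 + 81 + 118 + 129 + 143 + 121 + 177 + 135 + 102 = 1257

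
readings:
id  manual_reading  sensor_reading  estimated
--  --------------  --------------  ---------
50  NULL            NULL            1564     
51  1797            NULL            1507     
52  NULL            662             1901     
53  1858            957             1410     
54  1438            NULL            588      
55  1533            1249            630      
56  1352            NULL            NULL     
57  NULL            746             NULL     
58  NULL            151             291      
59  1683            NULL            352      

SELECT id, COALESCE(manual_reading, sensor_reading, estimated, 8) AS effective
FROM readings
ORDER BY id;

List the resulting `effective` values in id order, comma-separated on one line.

1564, 1797, 662, 1858, 1438, 1533, 1352, 746, 151, 1683

id=50: manual_reading=NULL, sensor_reading=NULL, estimated=1564 → 1564
id=51: manual_reading=1797 → 1797
id=52: manual_reading=NULL, sensor_reading=662 → 662
id=53: manual_reading=1858 → 1858
id=54: manual_reading=1438 → 1438
id=55: manual_reading=1533 → 1533
id=56: manual_reading=1352 → 1352
id=57: manual_reading=NULL, sensor_reading=746 → 746
id=58: manual_reading=NULL, sensor_reading=151 → 151
id=59: manual_reading=1683 → 1683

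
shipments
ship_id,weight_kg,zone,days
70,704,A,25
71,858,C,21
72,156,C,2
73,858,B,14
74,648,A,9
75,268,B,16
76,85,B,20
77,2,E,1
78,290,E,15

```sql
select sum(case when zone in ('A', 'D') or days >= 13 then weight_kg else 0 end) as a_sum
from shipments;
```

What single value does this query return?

ship_id=70: ✓ → 704
ship_id=71: ✓ → 858
ship_id=72: ✗
ship_id=73: ✓ → 858
ship_id=74: ✓ → 648
ship_id=75: ✓ → 268
ship_id=76: ✓ → 85
ship_id=77: ✗
ship_id=78: ✓ → 290
a_sum = 704 + 858 + 858 + 648 + 268 + 85 + 290 = 3711

3711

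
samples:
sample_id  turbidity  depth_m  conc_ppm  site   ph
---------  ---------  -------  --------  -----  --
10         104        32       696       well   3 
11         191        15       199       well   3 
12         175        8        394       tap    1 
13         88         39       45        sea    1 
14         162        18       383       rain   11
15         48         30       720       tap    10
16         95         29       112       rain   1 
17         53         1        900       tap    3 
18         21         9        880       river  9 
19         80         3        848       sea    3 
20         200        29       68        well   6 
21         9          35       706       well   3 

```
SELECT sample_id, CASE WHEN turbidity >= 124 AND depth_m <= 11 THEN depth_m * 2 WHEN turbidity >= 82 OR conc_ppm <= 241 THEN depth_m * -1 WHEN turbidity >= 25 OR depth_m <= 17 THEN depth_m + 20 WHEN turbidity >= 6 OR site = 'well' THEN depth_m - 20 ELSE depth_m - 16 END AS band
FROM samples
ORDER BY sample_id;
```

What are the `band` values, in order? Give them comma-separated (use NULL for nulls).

sample_id=10: turbidity >= 82 OR conc_ppm <= 241 → -32
sample_id=11: turbidity >= 82 OR conc_ppm <= 241 → -15
sample_id=12: turbidity >= 124 AND depth_m <= 11 → 16
sample_id=13: turbidity >= 82 OR conc_ppm <= 241 → -39
sample_id=14: turbidity >= 82 OR conc_ppm <= 241 → -18
sample_id=15: turbidity >= 25 OR depth_m <= 17 → 50
sample_id=16: turbidity >= 82 OR conc_ppm <= 241 → -29
sample_id=17: turbidity >= 25 OR depth_m <= 17 → 21
sample_id=18: turbidity >= 25 OR depth_m <= 17 → 29
sample_id=19: turbidity >= 25 OR depth_m <= 17 → 23
sample_id=20: turbidity >= 82 OR conc_ppm <= 241 → -29
sample_id=21: turbidity >= 6 OR site = 'well' → 15

-32, -15, 16, -39, -18, 50, -29, 21, 29, 23, -29, 15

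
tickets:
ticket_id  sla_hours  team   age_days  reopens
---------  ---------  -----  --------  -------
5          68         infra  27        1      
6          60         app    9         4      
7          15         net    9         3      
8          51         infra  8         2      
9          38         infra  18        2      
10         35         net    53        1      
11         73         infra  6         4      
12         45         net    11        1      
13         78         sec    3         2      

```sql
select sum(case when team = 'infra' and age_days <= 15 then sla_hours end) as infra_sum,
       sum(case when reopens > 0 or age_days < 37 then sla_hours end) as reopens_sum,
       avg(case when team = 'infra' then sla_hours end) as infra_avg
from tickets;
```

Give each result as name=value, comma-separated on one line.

[infra_sum: team = 'infra' and age_days <= 15]
ticket_id=5: ✗
ticket_id=6: ✗
ticket_id=7: ✗
ticket_id=8: ✓ → 51
ticket_id=9: ✗
ticket_id=10: ✗
ticket_id=11: ✓ → 73
ticket_id=12: ✗
ticket_id=13: ✗
infra_sum = 51 + 73 = 124
—
[reopens_sum: reopens > 0 or age_days < 37]
ticket_id=5: ✓ → 68
ticket_id=6: ✓ → 60
ticket_id=7: ✓ → 15
ticket_id=8: ✓ → 51
ticket_id=9: ✓ → 38
ticket_id=10: ✓ → 35
ticket_id=11: ✓ → 73
ticket_id=12: ✓ → 45
ticket_id=13: ✓ → 78
reopens_sum = 68 + 60 + 15 + 51 + 38 + 35 + 73 + 45 + 78 = 463
—
[infra_avg: team = 'infra']
ticket_id=5: ✓ → 68
ticket_id=6: ✗
ticket_id=7: ✗
ticket_id=8: ✓ → 51
ticket_id=9: ✓ → 38
ticket_id=10: ✗
ticket_id=11: ✓ → 73
ticket_id=12: ✗
ticket_id=13: ✗
infra_avg = (68 + 51 + 38 + 73) / 4 = 57.5

infra_sum=124, reopens_sum=463, infra_avg=57.5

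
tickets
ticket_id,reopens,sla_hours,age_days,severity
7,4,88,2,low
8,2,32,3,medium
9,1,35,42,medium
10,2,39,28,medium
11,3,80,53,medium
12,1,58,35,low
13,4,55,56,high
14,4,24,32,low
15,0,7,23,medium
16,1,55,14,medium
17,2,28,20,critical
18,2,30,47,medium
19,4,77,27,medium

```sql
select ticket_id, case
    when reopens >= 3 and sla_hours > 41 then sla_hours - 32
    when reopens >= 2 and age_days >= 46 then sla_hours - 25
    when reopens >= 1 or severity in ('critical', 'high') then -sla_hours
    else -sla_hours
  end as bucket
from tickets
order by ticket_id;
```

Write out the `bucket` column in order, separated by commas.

ticket_id=7: reopens >= 3 and sla_hours > 41 → 56
ticket_id=8: reopens >= 1 or severity in ('critical', 'high') → -32
ticket_id=9: reopens >= 1 or severity in ('critical', 'high') → -35
ticket_id=10: reopens >= 1 or severity in ('critical', 'high') → -39
ticket_id=11: reopens >= 3 and sla_hours > 41 → 48
ticket_id=12: reopens >= 1 or severity in ('critical', 'high') → -58
ticket_id=13: reopens >= 3 and sla_hours > 41 → 23
ticket_id=14: reopens >= 1 or severity in ('critical', 'high') → -24
ticket_id=15: ELSE → -7
ticket_id=16: reopens >= 1 or severity in ('critical', 'high') → -55
ticket_id=17: reopens >= 1 or severity in ('critical', 'high') → -28
ticket_id=18: reopens >= 2 and age_days >= 46 → 5
ticket_id=19: reopens >= 3 and sla_hours > 41 → 45

56, -32, -35, -39, 48, -58, 23, -24, -7, -55, -28, 5, 45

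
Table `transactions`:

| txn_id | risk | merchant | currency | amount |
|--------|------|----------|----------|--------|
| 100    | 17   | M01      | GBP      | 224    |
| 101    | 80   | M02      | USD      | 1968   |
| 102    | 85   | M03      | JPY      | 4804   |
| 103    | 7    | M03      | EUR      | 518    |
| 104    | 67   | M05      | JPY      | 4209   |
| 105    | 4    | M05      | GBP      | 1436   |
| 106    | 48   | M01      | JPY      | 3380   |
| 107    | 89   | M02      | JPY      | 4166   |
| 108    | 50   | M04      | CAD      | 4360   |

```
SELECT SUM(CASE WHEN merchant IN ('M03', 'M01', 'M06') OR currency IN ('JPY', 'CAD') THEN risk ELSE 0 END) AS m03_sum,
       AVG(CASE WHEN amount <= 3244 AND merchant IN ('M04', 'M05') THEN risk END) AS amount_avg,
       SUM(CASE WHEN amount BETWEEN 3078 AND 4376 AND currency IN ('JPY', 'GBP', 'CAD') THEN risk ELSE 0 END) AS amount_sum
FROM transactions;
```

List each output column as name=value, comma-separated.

m03_sum=363, amount_avg=4, amount_sum=254

[m03_sum: merchant IN ('M03', 'M01', 'M06') OR currency IN ('JPY', 'CAD')]
txn_id=100: ✓ → 17
txn_id=101: ✗
txn_id=102: ✓ → 85
txn_id=103: ✓ → 7
txn_id=104: ✓ → 67
txn_id=105: ✗
txn_id=106: ✓ → 48
txn_id=107: ✓ → 89
txn_id=108: ✓ → 50
m03_sum = 17 + 85 + 7 + 67 + 48 + 89 + 50 = 363
—
[amount_avg: amount <= 3244 AND merchant IN ('M04', 'M05')]
txn_id=100: ✗
txn_id=101: ✗
txn_id=102: ✗
txn_id=103: ✗
txn_id=104: ✗
txn_id=105: ✓ → 4
txn_id=106: ✗
txn_id=107: ✗
txn_id=108: ✗
amount_avg = 4
—
[amount_sum: amount BETWEEN 3078 AND 4376 AND currency IN ('JPY', 'GBP', 'CAD')]
txn_id=100: ✗
txn_id=101: ✗
txn_id=102: ✗
txn_id=103: ✗
txn_id=104: ✓ → 67
txn_id=105: ✗
txn_id=106: ✓ → 48
txn_id=107: ✓ → 89
txn_id=108: ✓ → 50
amount_sum = 67 + 48 + 89 + 50 = 254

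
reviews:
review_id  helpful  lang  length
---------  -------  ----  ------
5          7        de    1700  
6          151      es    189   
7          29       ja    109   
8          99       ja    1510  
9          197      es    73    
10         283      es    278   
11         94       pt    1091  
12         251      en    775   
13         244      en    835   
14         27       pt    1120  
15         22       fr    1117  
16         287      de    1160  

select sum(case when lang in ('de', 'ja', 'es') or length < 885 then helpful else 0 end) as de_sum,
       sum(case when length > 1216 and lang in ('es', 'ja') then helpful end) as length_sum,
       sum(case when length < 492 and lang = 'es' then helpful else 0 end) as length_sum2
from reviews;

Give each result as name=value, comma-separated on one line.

[de_sum: lang in ('de', 'ja', 'es') or length < 885]
review_id=5: ✓ → 7
review_id=6: ✓ → 151
review_id=7: ✓ → 29
review_id=8: ✓ → 99
review_id=9: ✓ → 197
review_id=10: ✓ → 283
review_id=11: ✗
review_id=12: ✓ → 251
review_id=13: ✓ → 244
review_id=14: ✗
review_id=15: ✗
review_id=16: ✓ → 287
de_sum = 7 + 151 + 29 + 99 + 197 + 283 + 251 + 244 + 287 = 1548
—
[length_sum: length > 1216 and lang in ('es', 'ja')]
review_id=5: ✗
review_id=6: ✗
review_id=7: ✗
review_id=8: ✓ → 99
review_id=9: ✗
review_id=10: ✗
review_id=11: ✗
review_id=12: ✗
review_id=13: ✗
review_id=14: ✗
review_id=15: ✗
review_id=16: ✗
length_sum = 99
—
[length_sum2: length < 492 and lang = 'es']
review_id=5: ✗
review_id=6: ✓ → 151
review_id=7: ✗
review_id=8: ✗
review_id=9: ✓ → 197
review_id=10: ✓ → 283
review_id=11: ✗
review_id=12: ✗
review_id=13: ✗
review_id=14: ✗
review_id=15: ✗
review_id=16: ✗
length_sum2 = 151 + 197 + 283 = 631

de_sum=1548, length_sum=99, length_sum2=631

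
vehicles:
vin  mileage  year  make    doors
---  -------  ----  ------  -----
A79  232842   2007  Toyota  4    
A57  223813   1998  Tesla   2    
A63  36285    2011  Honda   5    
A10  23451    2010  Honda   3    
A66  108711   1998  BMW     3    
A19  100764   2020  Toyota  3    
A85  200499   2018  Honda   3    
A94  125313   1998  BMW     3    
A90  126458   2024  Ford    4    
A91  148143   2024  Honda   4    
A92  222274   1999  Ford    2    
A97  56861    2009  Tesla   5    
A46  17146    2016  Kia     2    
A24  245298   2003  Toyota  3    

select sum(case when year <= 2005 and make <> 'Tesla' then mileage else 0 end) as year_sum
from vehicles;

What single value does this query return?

701596

vin=A79: ✗
vin=A57: ✗
vin=A63: ✗
vin=A10: ✗
vin=A66: ✓ → 108711
vin=A19: ✗
vin=A85: ✗
vin=A94: ✓ → 125313
vin=A90: ✗
vin=A91: ✗
vin=A92: ✓ → 222274
vin=A97: ✗
vin=A46: ✗
vin=A24: ✓ → 245298
year_sum = 108711 + 125313 + 222274 + 245298 = 701596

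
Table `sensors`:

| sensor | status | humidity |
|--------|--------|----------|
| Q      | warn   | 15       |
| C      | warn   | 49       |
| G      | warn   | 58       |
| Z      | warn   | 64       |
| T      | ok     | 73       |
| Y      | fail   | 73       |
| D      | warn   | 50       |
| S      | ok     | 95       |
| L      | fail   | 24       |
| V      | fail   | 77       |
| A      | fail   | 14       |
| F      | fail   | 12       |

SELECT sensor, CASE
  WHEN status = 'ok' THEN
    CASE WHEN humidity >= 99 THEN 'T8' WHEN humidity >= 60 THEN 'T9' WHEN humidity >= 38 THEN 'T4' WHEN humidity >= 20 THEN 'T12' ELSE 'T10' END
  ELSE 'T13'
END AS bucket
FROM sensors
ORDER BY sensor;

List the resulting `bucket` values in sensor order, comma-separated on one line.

T13, T13, T13, T13, T13, T13, T13, T9, T9, T13, T13, T13

sensor=A: status='fail' → outer ELSE → T13
sensor=C: status='warn' → outer ELSE → T13
sensor=D: status='warn' → outer ELSE → T13
sensor=F: status='fail' → outer ELSE → T13
sensor=G: status='warn' → outer ELSE → T13
sensor=L: status='fail' → outer ELSE → T13
sensor=Q: status='warn' → outer ELSE → T13
sensor=S: status='ok' → inner[humidity >= 60] → T9
sensor=T: status='ok' → inner[humidity >= 60] → T9
sensor=V: status='fail' → outer ELSE → T13
sensor=Y: status='fail' → outer ELSE → T13
sensor=Z: status='warn' → outer ELSE → T13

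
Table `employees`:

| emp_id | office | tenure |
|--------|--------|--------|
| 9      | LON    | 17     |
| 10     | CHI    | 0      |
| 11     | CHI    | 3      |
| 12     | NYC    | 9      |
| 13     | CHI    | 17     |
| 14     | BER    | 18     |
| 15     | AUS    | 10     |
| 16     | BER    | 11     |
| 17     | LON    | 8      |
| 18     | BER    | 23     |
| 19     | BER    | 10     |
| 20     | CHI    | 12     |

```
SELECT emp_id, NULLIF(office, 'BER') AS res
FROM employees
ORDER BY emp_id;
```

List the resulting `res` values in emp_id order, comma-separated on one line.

LON, CHI, CHI, NYC, CHI, NULL, AUS, NULL, LON, NULL, NULL, CHI

emp_id=9: office=LON vs BER: differ → LON
emp_id=10: office=CHI vs BER: differ → CHI
emp_id=11: office=CHI vs BER: differ → CHI
emp_id=12: office=NYC vs BER: differ → NYC
emp_id=13: office=CHI vs BER: differ → CHI
emp_id=14: office=BER vs BER: equal → NULL
emp_id=15: office=AUS vs BER: differ → AUS
emp_id=16: office=BER vs BER: equal → NULL
emp_id=17: office=LON vs BER: differ → LON
emp_id=18: office=BER vs BER: equal → NULL
emp_id=19: office=BER vs BER: equal → NULL
emp_id=20: office=CHI vs BER: differ → CHI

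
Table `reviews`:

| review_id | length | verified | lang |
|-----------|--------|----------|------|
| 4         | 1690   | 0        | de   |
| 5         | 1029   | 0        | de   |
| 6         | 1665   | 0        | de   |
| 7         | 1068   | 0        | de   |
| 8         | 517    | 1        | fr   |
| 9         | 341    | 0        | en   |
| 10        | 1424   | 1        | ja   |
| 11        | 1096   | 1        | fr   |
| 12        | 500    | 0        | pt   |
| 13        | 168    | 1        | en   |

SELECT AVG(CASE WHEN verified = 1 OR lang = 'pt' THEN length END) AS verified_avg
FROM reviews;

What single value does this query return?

741

review_id=4: ✗
review_id=5: ✗
review_id=6: ✗
review_id=7: ✗
review_id=8: ✓ → 517
review_id=9: ✗
review_id=10: ✓ → 1424
review_id=11: ✓ → 1096
review_id=12: ✓ → 500
review_id=13: ✓ → 168
verified_avg = (517 + 1424 + 1096 + 500 + 168) / 5 = 741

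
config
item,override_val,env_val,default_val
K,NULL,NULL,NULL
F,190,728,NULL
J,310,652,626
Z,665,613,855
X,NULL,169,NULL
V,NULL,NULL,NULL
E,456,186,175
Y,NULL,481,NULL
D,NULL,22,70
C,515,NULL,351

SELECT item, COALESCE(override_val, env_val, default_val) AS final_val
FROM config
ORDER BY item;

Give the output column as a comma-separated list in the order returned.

515, 22, 456, 190, 310, NULL, NULL, 169, 481, 665

item=C: override_val=515 → 515
item=D: override_val=NULL, env_val=22 → 22
item=E: override_val=456 → 456
item=F: override_val=190 → 190
item=J: override_val=310 → 310
item=K: override_val=NULL, env_val=NULL, default_val=NULL (all NULL) → NULL
item=V: override_val=NULL, env_val=NULL, default_val=NULL (all NULL) → NULL
item=X: override_val=NULL, env_val=169 → 169
item=Y: override_val=NULL, env_val=481 → 481
item=Z: override_val=665 → 665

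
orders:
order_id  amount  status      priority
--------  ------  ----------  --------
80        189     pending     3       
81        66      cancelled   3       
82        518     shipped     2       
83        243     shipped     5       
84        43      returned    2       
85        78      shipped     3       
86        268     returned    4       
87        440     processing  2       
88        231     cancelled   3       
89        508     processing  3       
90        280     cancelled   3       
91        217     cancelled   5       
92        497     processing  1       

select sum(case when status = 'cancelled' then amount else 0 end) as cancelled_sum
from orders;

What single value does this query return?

794

order_id=80: ✗
order_id=81: ✓ → 66
order_id=82: ✗
order_id=83: ✗
order_id=84: ✗
order_id=85: ✗
order_id=86: ✗
order_id=87: ✗
order_id=88: ✓ → 231
order_id=89: ✗
order_id=90: ✓ → 280
order_id=91: ✓ → 217
order_id=92: ✗
cancelled_sum = 66 + 231 + 280 + 217 = 794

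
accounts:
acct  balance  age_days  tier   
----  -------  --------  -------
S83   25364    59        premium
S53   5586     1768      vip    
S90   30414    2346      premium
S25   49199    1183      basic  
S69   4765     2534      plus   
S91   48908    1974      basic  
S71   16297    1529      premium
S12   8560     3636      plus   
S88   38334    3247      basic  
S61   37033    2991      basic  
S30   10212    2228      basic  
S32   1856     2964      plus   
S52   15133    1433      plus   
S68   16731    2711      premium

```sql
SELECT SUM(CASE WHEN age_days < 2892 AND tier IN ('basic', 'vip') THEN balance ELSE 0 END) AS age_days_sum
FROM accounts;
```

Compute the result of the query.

acct=S83: ✗
acct=S53: ✓ → 5586
acct=S90: ✗
acct=S25: ✓ → 49199
acct=S69: ✗
acct=S91: ✓ → 48908
acct=S71: ✗
acct=S12: ✗
acct=S88: ✗
acct=S61: ✗
acct=S30: ✓ → 10212
acct=S32: ✗
acct=S52: ✗
acct=S68: ✗
age_days_sum = 5586 + 49199 + 48908 + 10212 = 113905

113905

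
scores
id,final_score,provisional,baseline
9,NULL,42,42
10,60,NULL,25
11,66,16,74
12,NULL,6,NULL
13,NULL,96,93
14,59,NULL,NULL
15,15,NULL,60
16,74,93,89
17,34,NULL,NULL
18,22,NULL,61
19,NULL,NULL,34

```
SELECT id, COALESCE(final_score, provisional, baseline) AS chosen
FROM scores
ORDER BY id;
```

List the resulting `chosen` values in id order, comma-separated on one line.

id=9: final_score=NULL, provisional=42 → 42
id=10: final_score=60 → 60
id=11: final_score=66 → 66
id=12: final_score=NULL, provisional=6 → 6
id=13: final_score=NULL, provisional=96 → 96
id=14: final_score=59 → 59
id=15: final_score=15 → 15
id=16: final_score=74 → 74
id=17: final_score=34 → 34
id=18: final_score=22 → 22
id=19: final_score=NULL, provisional=NULL, baseline=34 → 34

42, 60, 66, 6, 96, 59, 15, 74, 34, 22, 34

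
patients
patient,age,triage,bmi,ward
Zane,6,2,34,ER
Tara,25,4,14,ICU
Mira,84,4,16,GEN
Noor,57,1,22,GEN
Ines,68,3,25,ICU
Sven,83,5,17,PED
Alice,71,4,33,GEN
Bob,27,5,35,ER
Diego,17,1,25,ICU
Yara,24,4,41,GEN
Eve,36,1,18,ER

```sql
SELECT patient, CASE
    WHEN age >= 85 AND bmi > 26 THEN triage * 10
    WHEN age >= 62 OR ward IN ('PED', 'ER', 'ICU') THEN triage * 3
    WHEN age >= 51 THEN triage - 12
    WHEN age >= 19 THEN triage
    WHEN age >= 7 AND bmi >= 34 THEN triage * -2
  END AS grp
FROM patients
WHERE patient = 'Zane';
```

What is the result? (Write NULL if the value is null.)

6

patient = Zane: age=6, triage=2, bmi=34, ward=ER.
age >= 85 AND bmi > 26 → false
age >= 62 OR ward IN ('PED', 'ER', 'ICU') → true → 6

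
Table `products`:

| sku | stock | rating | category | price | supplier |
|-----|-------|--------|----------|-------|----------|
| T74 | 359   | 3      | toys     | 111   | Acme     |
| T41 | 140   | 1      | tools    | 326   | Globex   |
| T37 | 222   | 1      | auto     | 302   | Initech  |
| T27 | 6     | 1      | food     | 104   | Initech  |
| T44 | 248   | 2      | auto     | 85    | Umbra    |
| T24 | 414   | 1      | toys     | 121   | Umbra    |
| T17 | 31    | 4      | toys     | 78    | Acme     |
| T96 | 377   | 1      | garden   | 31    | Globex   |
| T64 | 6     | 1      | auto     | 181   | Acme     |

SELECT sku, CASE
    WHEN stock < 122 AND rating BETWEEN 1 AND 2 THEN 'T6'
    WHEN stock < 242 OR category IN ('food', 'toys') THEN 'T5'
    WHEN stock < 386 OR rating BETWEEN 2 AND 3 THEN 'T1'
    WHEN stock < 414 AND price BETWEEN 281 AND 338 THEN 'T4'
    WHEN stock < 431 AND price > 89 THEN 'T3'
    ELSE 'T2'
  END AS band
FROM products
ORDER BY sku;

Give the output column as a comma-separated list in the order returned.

T5, T5, T6, T5, T5, T1, T6, T5, T1

sku=T17: stock < 242 OR category IN ('food', 'toys') → T5
sku=T24: stock < 242 OR category IN ('food', 'toys') → T5
sku=T27: stock < 122 AND rating BETWEEN 1 AND 2 → T6
sku=T37: stock < 242 OR category IN ('food', 'toys') → T5
sku=T41: stock < 242 OR category IN ('food', 'toys') → T5
sku=T44: stock < 386 OR rating BETWEEN 2 AND 3 → T1
sku=T64: stock < 122 AND rating BETWEEN 1 AND 2 → T6
sku=T74: stock < 242 OR category IN ('food', 'toys') → T5
sku=T96: stock < 386 OR rating BETWEEN 2 AND 3 → T1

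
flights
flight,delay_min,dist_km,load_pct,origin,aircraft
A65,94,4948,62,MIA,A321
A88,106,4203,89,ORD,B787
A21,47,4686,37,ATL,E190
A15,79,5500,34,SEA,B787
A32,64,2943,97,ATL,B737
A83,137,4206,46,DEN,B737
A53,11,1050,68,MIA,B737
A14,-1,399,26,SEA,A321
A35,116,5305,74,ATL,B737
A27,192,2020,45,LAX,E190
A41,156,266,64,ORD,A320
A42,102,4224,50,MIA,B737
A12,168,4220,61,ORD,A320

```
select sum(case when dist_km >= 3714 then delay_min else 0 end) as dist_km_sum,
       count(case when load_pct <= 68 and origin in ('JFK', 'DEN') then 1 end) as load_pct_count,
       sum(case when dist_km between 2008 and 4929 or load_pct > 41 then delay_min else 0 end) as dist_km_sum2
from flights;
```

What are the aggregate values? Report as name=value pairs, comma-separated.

[dist_km_sum: dist_km >= 3714]
flight=A65: ✓ → 94
flight=A88: ✓ → 106
flight=A21: ✓ → 47
flight=A15: ✓ → 79
flight=A32: ✗
flight=A83: ✓ → 137
flight=A53: ✗
flight=A14: ✗
flight=A35: ✓ → 116
flight=A27: ✗
flight=A41: ✗
flight=A42: ✓ → 102
flight=A12: ✓ → 168
dist_km_sum = 94 + 106 + 47 + 79 + 137 + 116 + 102 + 168 = 849
—
[load_pct_count: load_pct <= 68 and origin in ('JFK', 'DEN')]
flight=A65: ✗
flight=A88: ✗
flight=A21: ✗
flight=A15: ✗
flight=A32: ✗
flight=A83: ✓ → 1
flight=A53: ✗
flight=A14: ✗
flight=A35: ✗
flight=A27: ✗
flight=A41: ✗
flight=A42: ✗
flight=A12: ✗
load_pct_count = COUNT(1) = 1
—
[dist_km_sum2: dist_km between 2008 and 4929 or load_pct > 41]
flight=A65: ✓ → 94
flight=A88: ✓ → 106
flight=A21: ✓ → 47
flight=A15: ✗
flight=A32: ✓ → 64
flight=A83: ✓ → 137
flight=A53: ✓ → 11
flight=A14: ✗
flight=A35: ✓ → 116
flight=A27: ✓ → 192
flight=A41: ✓ → 156
flight=A42: ✓ → 102
flight=A12: ✓ → 168
dist_km_sum2 = 94 + 106 + 47 + 64 + 137 + 11 + 116 + 192 + 156 + 102 + 168 = 1193

dist_km_sum=849, load_pct_count=1, dist_km_sum2=1193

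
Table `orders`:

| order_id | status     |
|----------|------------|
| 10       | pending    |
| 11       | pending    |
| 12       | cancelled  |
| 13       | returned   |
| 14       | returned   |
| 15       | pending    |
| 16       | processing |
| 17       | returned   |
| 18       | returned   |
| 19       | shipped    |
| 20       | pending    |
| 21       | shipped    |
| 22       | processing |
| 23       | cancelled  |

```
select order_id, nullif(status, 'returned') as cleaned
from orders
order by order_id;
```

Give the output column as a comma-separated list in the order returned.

order_id=10: status=pending vs returned: differ → pending
order_id=11: status=pending vs returned: differ → pending
order_id=12: status=cancelled vs returned: differ → cancelled
order_id=13: status=returned vs returned: equal → NULL
order_id=14: status=returned vs returned: equal → NULL
order_id=15: status=pending vs returned: differ → pending
order_id=16: status=processing vs returned: differ → processing
order_id=17: status=returned vs returned: equal → NULL
order_id=18: status=returned vs returned: equal → NULL
order_id=19: status=shipped vs returned: differ → shipped
order_id=20: status=pending vs returned: differ → pending
order_id=21: status=shipped vs returned: differ → shipped
order_id=22: status=processing vs returned: differ → processing
order_id=23: status=cancelled vs returned: differ → cancelled

pending, pending, cancelled, NULL, NULL, pending, processing, NULL, NULL, shipped, pending, shipped, processing, cancelled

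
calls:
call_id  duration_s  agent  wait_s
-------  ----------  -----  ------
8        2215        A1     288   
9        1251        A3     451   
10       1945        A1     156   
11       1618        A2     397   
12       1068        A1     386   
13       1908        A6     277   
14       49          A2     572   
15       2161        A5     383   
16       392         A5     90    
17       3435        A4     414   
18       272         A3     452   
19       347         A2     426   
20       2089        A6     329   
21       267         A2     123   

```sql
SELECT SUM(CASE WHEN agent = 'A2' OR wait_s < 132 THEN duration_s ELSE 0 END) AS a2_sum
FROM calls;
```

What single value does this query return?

2673

call_id=8: ✗
call_id=9: ✗
call_id=10: ✗
call_id=11: ✓ → 1618
call_id=12: ✗
call_id=13: ✗
call_id=14: ✓ → 49
call_id=15: ✗
call_id=16: ✓ → 392
call_id=17: ✗
call_id=18: ✗
call_id=19: ✓ → 347
call_id=20: ✗
call_id=21: ✓ → 267
a2_sum = 1618 + 49 + 392 + 347 + 267 = 2673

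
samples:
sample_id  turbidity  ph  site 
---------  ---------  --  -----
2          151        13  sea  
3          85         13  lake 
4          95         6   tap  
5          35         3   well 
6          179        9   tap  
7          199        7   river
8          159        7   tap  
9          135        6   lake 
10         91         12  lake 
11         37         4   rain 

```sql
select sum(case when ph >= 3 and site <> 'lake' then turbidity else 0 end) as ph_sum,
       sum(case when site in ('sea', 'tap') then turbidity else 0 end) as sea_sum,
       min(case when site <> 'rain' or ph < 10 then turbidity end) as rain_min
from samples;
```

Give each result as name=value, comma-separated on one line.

ph_sum=855, sea_sum=584, rain_min=35

[ph_sum: ph >= 3 and site <> 'lake']
sample_id=2: ✓ → 151
sample_id=3: ✗
sample_id=4: ✓ → 95
sample_id=5: ✓ → 35
sample_id=6: ✓ → 179
sample_id=7: ✓ → 199
sample_id=8: ✓ → 159
sample_id=9: ✗
sample_id=10: ✗
sample_id=11: ✓ → 37
ph_sum = 151 + 95 + 35 + 179 + 199 + 159 + 37 = 855
—
[sea_sum: site in ('sea', 'tap')]
sample_id=2: ✓ → 151
sample_id=3: ✗
sample_id=4: ✓ → 95
sample_id=5: ✗
sample_id=6: ✓ → 179
sample_id=7: ✗
sample_id=8: ✓ → 159
sample_id=9: ✗
sample_id=10: ✗
sample_id=11: ✗
sea_sum = 151 + 95 + 179 + 159 = 584
—
[rain_min: site <> 'rain' or ph < 10]
sample_id=2: ✓ → 151
sample_id=3: ✓ → 85
sample_id=4: ✓ → 95
sample_id=5: ✓ → 35
sample_id=6: ✓ → 179
sample_id=7: ✓ → 199
sample_id=8: ✓ → 159
sample_id=9: ✓ → 135
sample_id=10: ✓ → 91
sample_id=11: ✓ → 37
rain_min = MIN(151, 85, 95, 35, 179, 199, 159, 135, 91, 37) = 35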